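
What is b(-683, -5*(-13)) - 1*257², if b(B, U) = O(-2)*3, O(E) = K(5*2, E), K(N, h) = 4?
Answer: -66037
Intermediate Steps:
O(E) = 4
b(B, U) = 12 (b(B, U) = 4*3 = 12)
b(-683, -5*(-13)) - 1*257² = 12 - 1*257² = 12 - 1*66049 = 12 - 66049 = -66037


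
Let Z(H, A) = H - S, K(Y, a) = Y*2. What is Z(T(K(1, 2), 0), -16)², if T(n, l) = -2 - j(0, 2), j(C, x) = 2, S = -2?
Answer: 4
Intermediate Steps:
K(Y, a) = 2*Y
T(n, l) = -4 (T(n, l) = -2 - 1*2 = -2 - 2 = -4)
Z(H, A) = 2 + H (Z(H, A) = H - 1*(-2) = H + 2 = 2 + H)
Z(T(K(1, 2), 0), -16)² = (2 - 4)² = (-2)² = 4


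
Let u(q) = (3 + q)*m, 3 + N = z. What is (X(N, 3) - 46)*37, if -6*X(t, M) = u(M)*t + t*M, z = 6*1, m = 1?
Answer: -3737/2 ≈ -1868.5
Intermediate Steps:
z = 6
N = 3 (N = -3 + 6 = 3)
u(q) = 3 + q (u(q) = (3 + q)*1 = 3 + q)
X(t, M) = -M*t/6 - t*(3 + M)/6 (X(t, M) = -((3 + M)*t + t*M)/6 = -(t*(3 + M) + M*t)/6 = -(M*t + t*(3 + M))/6 = -M*t/6 - t*(3 + M)/6)
(X(N, 3) - 46)*37 = (-⅙*3*(3 + 2*3) - 46)*37 = (-⅙*3*(3 + 6) - 46)*37 = (-⅙*3*9 - 46)*37 = (-9/2 - 46)*37 = -101/2*37 = -3737/2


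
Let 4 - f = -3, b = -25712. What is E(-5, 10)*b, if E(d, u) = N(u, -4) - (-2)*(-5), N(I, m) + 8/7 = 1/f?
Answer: 282832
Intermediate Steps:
f = 7 (f = 4 - 1*(-3) = 4 + 3 = 7)
N(I, m) = -1 (N(I, m) = -8/7 + 1/7 = -8/7 + ⅐ = -1)
E(d, u) = -11 (E(d, u) = -1 - (-2)*(-5) = -1 - 1*10 = -1 - 10 = -11)
E(-5, 10)*b = -11*(-25712) = 282832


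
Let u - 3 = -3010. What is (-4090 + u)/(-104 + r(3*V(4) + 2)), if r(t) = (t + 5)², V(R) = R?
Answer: -7097/257 ≈ -27.615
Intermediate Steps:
u = -3007 (u = 3 - 3010 = -3007)
r(t) = (5 + t)²
(-4090 + u)/(-104 + r(3*V(4) + 2)) = (-4090 - 3007)/(-104 + (5 + (3*4 + 2))²) = -7097/(-104 + (5 + (12 + 2))²) = -7097/(-104 + (5 + 14)²) = -7097/(-104 + 19²) = -7097/(-104 + 361) = -7097/257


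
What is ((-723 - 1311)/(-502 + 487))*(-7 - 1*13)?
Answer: -2712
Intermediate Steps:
((-723 - 1311)/(-502 + 487))*(-7 - 1*13) = (-2034/(-15))*(-7 - 13) = -2034*(-1/15)*(-20) = (678/5)*(-20) = -2712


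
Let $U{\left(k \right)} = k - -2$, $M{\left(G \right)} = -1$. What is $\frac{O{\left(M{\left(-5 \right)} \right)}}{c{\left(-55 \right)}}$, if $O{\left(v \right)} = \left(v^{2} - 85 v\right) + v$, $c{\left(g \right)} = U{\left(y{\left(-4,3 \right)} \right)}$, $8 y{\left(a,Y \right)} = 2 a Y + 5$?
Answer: $- \frac{680}{3} \approx -226.67$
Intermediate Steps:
$y{\left(a,Y \right)} = \frac{5}{8} + \frac{Y a}{4}$ ($y{\left(a,Y \right)} = \frac{2 a Y + 5}{8} = \frac{2 Y a + 5}{8} = \frac{5 + 2 Y a}{8} = \frac{5}{8} + \frac{Y a}{4}$)
$U{\left(k \right)} = 2 + k$ ($U{\left(k \right)} = k + 2 = 2 + k$)
$c{\left(g \right)} = - \frac{3}{8}$ ($c{\left(g \right)} = 2 + \left(\frac{5}{8} + \frac{1}{4} \cdot 3 \left(-4\right)\right) = 2 + \left(\frac{5}{8} - 3\right) = 2 - \frac{19}{8} = - \frac{3}{8}$)
$O{\left(v \right)} = v^{2} - 84 v$
$\frac{O{\left(M{\left(-5 \right)} \right)}}{c{\left(-55 \right)}} = \frac{\left(-1\right) \left(-84 - 1\right)}{- \frac{3}{8}} = \left(-1\right) \left(-85\right) \left(- \frac{8}{3}\right) = 85 \left(- \frac{8}{3}\right) = - \frac{680}{3}$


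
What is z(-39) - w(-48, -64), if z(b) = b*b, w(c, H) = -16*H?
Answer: 497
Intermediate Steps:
z(b) = b**2
z(-39) - w(-48, -64) = (-39)**2 - (-16)*(-64) = 1521 - 1*1024 = 1521 - 1024 = 497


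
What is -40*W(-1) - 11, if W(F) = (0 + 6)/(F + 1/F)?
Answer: 109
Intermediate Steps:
W(F) = 6/(F + 1/F)
-40*W(-1) - 11 = -240*(-1)/(1 + (-1)**2) - 11 = -240*(-1)/(1 + 1) - 11 = -240*(-1)/2 - 11 = -40*(-3) - 11 = 120 - 11 = 109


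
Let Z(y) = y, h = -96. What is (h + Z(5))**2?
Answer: 8281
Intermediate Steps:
(h + Z(5))**2 = (-96 + 5)**2 = (-91)**2 = 8281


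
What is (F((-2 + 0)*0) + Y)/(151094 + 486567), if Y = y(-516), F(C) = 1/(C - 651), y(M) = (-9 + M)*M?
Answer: 176355899/415117311 ≈ 0.42483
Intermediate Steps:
y(M) = M*(-9 + M)
F(C) = 1/(-651 + C)
Y = 270900 (Y = -516*(-9 - 516) = -516*(-525) = 270900)
(F((-2 + 0)*0) + Y)/(151094 + 486567) = (1/(-651 + (-2 + 0)*0) + 270900)/(151094 + 486567) = (1/(-651 - 2*0) + 270900)/637661 = (1/(-651 + 0) + 270900)*(1/637661) = (1/(-651) + 270900)*(1/637661) = (-1/651 + 270900)*(1/637661) = (176355899/651)*(1/637661) = 176355899/415117311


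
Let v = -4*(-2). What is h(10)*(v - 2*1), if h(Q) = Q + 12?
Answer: 132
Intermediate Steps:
h(Q) = 12 + Q
v = 8
h(10)*(v - 2*1) = (12 + 10)*(8 - 2*1) = 22*(8 - 2) = 22*6 = 132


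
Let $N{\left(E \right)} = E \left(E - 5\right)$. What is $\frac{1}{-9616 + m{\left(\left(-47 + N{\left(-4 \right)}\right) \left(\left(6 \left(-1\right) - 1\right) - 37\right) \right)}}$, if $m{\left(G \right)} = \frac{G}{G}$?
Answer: $- \frac{1}{9615} \approx -0.000104$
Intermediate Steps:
$N{\left(E \right)} = E \left(-5 + E\right)$
$m{\left(G \right)} = 1$
$\frac{1}{-9616 + m{\left(\left(-47 + N{\left(-4 \right)}\right) \left(\left(6 \left(-1\right) - 1\right) - 37\right) \right)}} = \frac{1}{-9616 + 1} = \frac{1}{-9615} = - \frac{1}{9615}$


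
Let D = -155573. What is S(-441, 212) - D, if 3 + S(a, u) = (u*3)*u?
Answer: 290402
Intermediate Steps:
S(a, u) = -3 + 3*u² (S(a, u) = -3 + (u*3)*u = -3 + (3*u)*u = -3 + 3*u²)
S(-441, 212) - D = (-3 + 3*212²) - 1*(-155573) = (-3 + 3*44944) + 155573 = (-3 + 134832) + 155573 = 134829 + 155573 = 290402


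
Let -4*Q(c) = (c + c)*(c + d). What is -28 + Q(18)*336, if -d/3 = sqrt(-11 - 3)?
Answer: -54460 + 9072*I*sqrt(14) ≈ -54460.0 + 33944.0*I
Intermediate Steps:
d = -3*I*sqrt(14) (d = -3*sqrt(-11 - 3) = -3*I*sqrt(14) ≈ -11.225*I)
Q(c) = -c*(c - 3*I*sqrt(14))/2 (Q(c) = -(c + c)*(c - 3*I*sqrt(14))/4 = -2*c*(c - 3*I*sqrt(14))/4 = -c*(c - 3*I*sqrt(14))/2)
-28 + Q(18)*336 = -28 + ((1/2)*18*(-1*18 + 3*I*sqrt(14)))*336 = -28 + ((1/2)*18*(-18 + 3*I*sqrt(14)))*336 = -28 + (-162 + 27*I*sqrt(14))*336 = -28 + (-54432 + 9072*I*sqrt(14)) = -54460 + 9072*I*sqrt(14)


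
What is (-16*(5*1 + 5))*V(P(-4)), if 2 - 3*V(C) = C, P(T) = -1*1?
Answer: -160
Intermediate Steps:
P(T) = -1
V(C) = ⅔ - C/3
(-16*(5*1 + 5))*V(P(-4)) = (-16*(5*1 + 5))*(⅔ - ⅓*(-1)) = (-16*(5 + 5))*(⅔ + ⅓) = -16*10*1 = -160*1 = -160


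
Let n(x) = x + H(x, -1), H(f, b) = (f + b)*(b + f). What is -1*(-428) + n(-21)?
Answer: 891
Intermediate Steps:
H(f, b) = (b + f)² (H(f, b) = (b + f)*(b + f) = (b + f)²)
n(x) = x + (-1 + x)²
-1*(-428) + n(-21) = -1*(-428) + (-21 + (-1 - 21)²) = 428 + (-21 + (-22)²) = 428 + (-21 + 484) = 428 + 463 = 891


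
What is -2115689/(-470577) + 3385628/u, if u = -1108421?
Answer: 751875449713/521597428917 ≈ 1.4415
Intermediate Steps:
-2115689/(-470577) + 3385628/u = -2115689/(-470577) + 3385628/(-1108421) = -2115689*(-1/470577) + 3385628*(-1/1108421) = 2115689/470577 - 3385628/1108421 = 751875449713/521597428917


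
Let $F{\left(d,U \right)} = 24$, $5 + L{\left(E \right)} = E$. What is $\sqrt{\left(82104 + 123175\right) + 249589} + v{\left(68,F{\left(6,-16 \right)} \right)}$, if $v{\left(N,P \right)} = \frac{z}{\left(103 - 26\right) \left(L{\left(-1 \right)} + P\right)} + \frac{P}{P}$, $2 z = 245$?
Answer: $\frac{431}{396} + 2 \sqrt{113717} \approx 675.53$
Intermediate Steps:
$z = \frac{245}{2}$ ($z = \frac{1}{2} \cdot 245 = \frac{245}{2} \approx 122.5$)
$L{\left(E \right)} = -5 + E$
$v{\left(N,P \right)} = 1 + \frac{245}{2 \left(-462 + 77 P\right)}$ ($v{\left(N,P \right)} = \frac{245}{2 \left(103 - 26\right) \left(\left(-5 - 1\right) + P\right)} + \frac{P}{P} = \frac{245}{2 \cdot 77 \left(-6 + P\right)} + 1 = \frac{245}{2 \left(-462 + 77 P\right)} + 1 = 1 + \frac{245}{2 \left(-462 + 77 P\right)}$)
$\sqrt{\left(82104 + 123175\right) + 249589} + v{\left(68,F{\left(6,-16 \right)} \right)} = \sqrt{\left(82104 + 123175\right) + 249589} + \frac{- \frac{97}{22} + 24}{-6 + 24} = \sqrt{205279 + 249589} + \frac{1}{18} \cdot \frac{431}{22} = \sqrt{454868} + \frac{1}{18} \cdot \frac{431}{22} = 2 \sqrt{113717} + \frac{431}{396} = \frac{431}{396} + 2 \sqrt{113717}$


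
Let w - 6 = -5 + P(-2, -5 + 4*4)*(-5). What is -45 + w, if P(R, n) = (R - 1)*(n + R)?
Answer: 91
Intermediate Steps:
P(R, n) = (-1 + R)*(R + n)
w = 136 (w = 6 + (-5 + ((-2)² - 1*(-2) - (-5 + 4*4) - 2*(-5 + 4*4))*(-5)) = 6 + (-5 + (4 + 2 - (-5 + 16) - 2*(-5 + 16))*(-5)) = 6 + (-5 + (4 + 2 - 1*11 - 2*11)*(-5)) = 6 + (-5 + (4 + 2 - 11 - 22)*(-5)) = 6 + (-5 - 27*(-5)) = 6 + (-5 + 135) = 6 + 130 = 136)
-45 + w = -45 + 136 = 91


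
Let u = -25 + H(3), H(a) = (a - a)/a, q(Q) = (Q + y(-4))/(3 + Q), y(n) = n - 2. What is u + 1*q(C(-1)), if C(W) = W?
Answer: -57/2 ≈ -28.500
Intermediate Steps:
y(n) = -2 + n
q(Q) = (-6 + Q)/(3 + Q) (q(Q) = (Q + (-2 - 4))/(3 + Q) = (Q - 6)/(3 + Q) = (-6 + Q)/(3 + Q))
H(a) = 0 (H(a) = 0/a = 0)
u = -25 (u = -25 + 0 = -25)
u + 1*q(C(-1)) = -25 + 1*((-6 - 1)/(3 - 1)) = -25 + 1*(-7/2) = -25 - 7/2 = -57/2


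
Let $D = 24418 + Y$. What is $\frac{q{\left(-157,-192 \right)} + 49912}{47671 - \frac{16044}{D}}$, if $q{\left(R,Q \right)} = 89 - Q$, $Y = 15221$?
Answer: $\frac{663200109}{629871575} \approx 1.0529$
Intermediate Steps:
$D = 39639$ ($D = 24418 + 15221 = 39639$)
$\frac{q{\left(-157,-192 \right)} + 49912}{47671 - \frac{16044}{D}} = \frac{\left(89 - -192\right) + 49912}{47671 - \frac{16044}{39639}} = \frac{\left(89 + 192\right) + 49912}{47671 - \frac{5348}{13213}} = \frac{281 + 49912}{47671 - \frac{5348}{13213}} = \frac{50193}{\frac{629871575}{13213}} = 50193 \cdot \frac{13213}{629871575} = \frac{663200109}{629871575}$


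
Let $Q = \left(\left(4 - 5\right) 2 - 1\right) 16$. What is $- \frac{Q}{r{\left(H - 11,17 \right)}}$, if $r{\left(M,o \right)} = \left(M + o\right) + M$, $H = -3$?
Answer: $- \frac{48}{11} \approx -4.3636$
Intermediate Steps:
$r{\left(M,o \right)} = o + 2 M$
$Q = -48$ ($Q = \left(\left(-1\right) 2 - 1\right) 16 = \left(-2 - 1\right) 16 = \left(-3\right) 16 = -48$)
$- \frac{Q}{r{\left(H - 11,17 \right)}} = - \frac{-48}{17 + 2 \left(-3 - 11\right)} = - \frac{-48}{17 + 2 \left(-14\right)} = - \frac{-48}{17 - 28} = - \frac{-48}{-11} = - \frac{\left(-48\right) \left(-1\right)}{11} = \left(-1\right) \frac{48}{11} = - \frac{48}{11}$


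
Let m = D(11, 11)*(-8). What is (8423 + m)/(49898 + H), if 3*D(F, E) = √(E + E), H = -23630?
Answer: 8423/26268 - 2*√22/19701 ≈ 0.32018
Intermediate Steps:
D(F, E) = √2*√E/3 (D(F, E) = √(E + E)/3 = √(2*E)/3 = (√2*√E)/3 = √2*√E/3)
m = -8*√22/3 (m = (√2*√11/3)*(-8) = (√22/3)*(-8) = -8*√22/3 ≈ -12.508)
(8423 + m)/(49898 + H) = (8423 - 8*√22/3)/(49898 - 23630) = (8423 - 8*√22/3)/26268 = (8423 - 8*√22/3)*(1/26268) = 8423/26268 - 2*√22/19701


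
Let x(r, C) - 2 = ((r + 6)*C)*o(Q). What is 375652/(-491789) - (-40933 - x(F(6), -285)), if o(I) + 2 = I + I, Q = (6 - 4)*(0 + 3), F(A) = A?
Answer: 3311823263/491789 ≈ 6734.2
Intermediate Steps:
Q = 6 (Q = 2*3 = 6)
o(I) = -2 + 2*I (o(I) = -2 + (I + I) = -2 + 2*I)
x(r, C) = 2 + 10*C*(6 + r) (x(r, C) = 2 + ((r + 6)*C)*(-2 + 2*6) = 2 + ((6 + r)*C)*(-2 + 12) = 2 + (C*(6 + r))*10 = 2 + 10*C*(6 + r))
375652/(-491789) - (-40933 - x(F(6), -285)) = 375652/(-491789) - (-40933 - (2 + 60*(-285) + 10*(-285)*6)) = 375652*(-1/491789) - (-40933 - (2 - 17100 - 17100)) = -375652/491789 - (-40933 - 1*(-34198)) = -375652/491789 - (-40933 + 34198) = -375652/491789 - 1*(-6735) = -375652/491789 + 6735 = 3311823263/491789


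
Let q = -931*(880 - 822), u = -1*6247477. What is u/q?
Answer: 6247477/53998 ≈ 115.70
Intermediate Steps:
u = -6247477
q = -53998 (q = -931*58 = -53998)
u/q = -6247477/(-53998) = -6247477*(-1/53998) = 6247477/53998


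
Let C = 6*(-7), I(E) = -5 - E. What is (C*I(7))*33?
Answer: 16632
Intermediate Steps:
C = -42
(C*I(7))*33 = -42*(-5 - 1*7)*33 = -42*(-5 - 7)*33 = -42*(-12)*33 = 504*33 = 16632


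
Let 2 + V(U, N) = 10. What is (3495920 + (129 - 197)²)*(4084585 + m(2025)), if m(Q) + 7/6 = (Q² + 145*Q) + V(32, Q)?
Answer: 29680558906624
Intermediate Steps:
V(U, N) = 8 (V(U, N) = -2 + 10 = 8)
m(Q) = 41/6 + Q² + 145*Q (m(Q) = -7/6 + ((Q² + 145*Q) + 8) = -7/6 + (8 + Q² + 145*Q) = 41/6 + Q² + 145*Q)
(3495920 + (129 - 197)²)*(4084585 + m(2025)) = (3495920 + (129 - 197)²)*(4084585 + (41/6 + 2025² + 145*2025)) = (3495920 + (-68)²)*(4084585 + (41/6 + 4100625 + 293625)) = (3495920 + 4624)*(4084585 + 26365541/6) = 3500544*(50873051/6) = 29680558906624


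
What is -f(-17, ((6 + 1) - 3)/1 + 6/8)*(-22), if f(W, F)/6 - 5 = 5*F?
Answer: 3795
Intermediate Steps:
f(W, F) = 30 + 30*F (f(W, F) = 30 + 6*(5*F) = 30 + 30*F)
-f(-17, ((6 + 1) - 3)/1 + 6/8)*(-22) = -(30 + 30*(((6 + 1) - 3)/1 + 6/8))*(-22) = -(30 + 30*((7 - 3)*1 + 6*(1/8)))*(-22) = -(30 + 30*(4*1 + 3/4))*(-22) = -(30 + 30*(4 + 3/4))*(-22) = -(30 + 30*(19/4))*(-22) = -(30 + 285/2)*(-22) = -345*(-22)/2 = -1*(-3795) = 3795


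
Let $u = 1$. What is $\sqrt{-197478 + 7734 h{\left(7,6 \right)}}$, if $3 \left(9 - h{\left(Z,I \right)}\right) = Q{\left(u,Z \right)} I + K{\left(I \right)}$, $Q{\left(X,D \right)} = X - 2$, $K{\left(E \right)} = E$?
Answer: $24 i \sqrt{222} \approx 357.59 i$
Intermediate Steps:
$Q{\left(X,D \right)} = -2 + X$
$h{\left(Z,I \right)} = 9$ ($h{\left(Z,I \right)} = 9 - \frac{\left(-2 + 1\right) I + I}{3} = 9 - \frac{- I + I}{3} = 9 - 0 = 9 + 0 = 9$)
$\sqrt{-197478 + 7734 h{\left(7,6 \right)}} = \sqrt{-197478 + 7734 \cdot 9} = \sqrt{-197478 + 69606} = \sqrt{-127872} = 24 i \sqrt{222}$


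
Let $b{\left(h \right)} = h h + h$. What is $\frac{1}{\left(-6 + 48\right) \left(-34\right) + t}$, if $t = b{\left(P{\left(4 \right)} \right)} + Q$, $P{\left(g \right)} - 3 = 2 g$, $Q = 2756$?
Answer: $\frac{1}{1460} \approx 0.00068493$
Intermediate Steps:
$P{\left(g \right)} = 3 + 2 g$
$b{\left(h \right)} = h + h^{2}$ ($b{\left(h \right)} = h^{2} + h = h + h^{2}$)
$t = 2888$ ($t = \left(3 + 2 \cdot 4\right) \left(1 + \left(3 + 2 \cdot 4\right)\right) + 2756 = \left(3 + 8\right) \left(1 + \left(3 + 8\right)\right) + 2756 = 11 \left(1 + 11\right) + 2756 = 11 \cdot 12 + 2756 = 132 + 2756 = 2888$)
$\frac{1}{\left(-6 + 48\right) \left(-34\right) + t} = \frac{1}{\left(-6 + 48\right) \left(-34\right) + 2888} = \frac{1}{42 \left(-34\right) + 2888} = \frac{1}{-1428 + 2888} = \frac{1}{1460}$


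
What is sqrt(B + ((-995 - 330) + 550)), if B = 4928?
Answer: sqrt(4153) ≈ 64.444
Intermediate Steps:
sqrt(B + ((-995 - 330) + 550)) = sqrt(4928 + ((-995 - 330) + 550)) = sqrt(4928 + (-1325 + 550)) = sqrt(4928 - 775) = sqrt(4153)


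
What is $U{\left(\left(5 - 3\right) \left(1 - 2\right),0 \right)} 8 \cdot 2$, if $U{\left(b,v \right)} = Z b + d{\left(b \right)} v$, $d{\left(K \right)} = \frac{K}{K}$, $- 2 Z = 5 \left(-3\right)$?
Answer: $-240$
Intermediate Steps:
$Z = \frac{15}{2}$ ($Z = - \frac{5 \left(-3\right)}{2} = \left(- \frac{1}{2}\right) \left(-15\right) = \frac{15}{2} \approx 7.5$)
$d{\left(K \right)} = 1$
$U{\left(b,v \right)} = v + \frac{15 b}{2}$ ($U{\left(b,v \right)} = \frac{15 b}{2} + 1 v = \frac{15 b}{2} + v = v + \frac{15 b}{2}$)
$U{\left(\left(5 - 3\right) \left(1 - 2\right),0 \right)} 8 \cdot 2 = \left(0 + \frac{15 \left(5 - 3\right) \left(1 - 2\right)}{2}\right) 8 \cdot 2 = \left(0 + \frac{15 \cdot 2 \left(-1\right)}{2}\right) 8 \cdot 2 = \left(0 + \frac{15}{2} \left(-2\right)\right) 8 \cdot 2 = \left(0 - 15\right) 8 \cdot 2 = \left(-15\right) 8 \cdot 2 = \left(-120\right) 2 = -240$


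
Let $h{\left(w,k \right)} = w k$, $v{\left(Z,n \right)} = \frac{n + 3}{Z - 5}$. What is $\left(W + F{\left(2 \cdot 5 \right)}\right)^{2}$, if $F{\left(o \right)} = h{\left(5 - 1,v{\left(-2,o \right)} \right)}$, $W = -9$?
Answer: $\frac{13225}{49} \approx 269.9$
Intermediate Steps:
$v{\left(Z,n \right)} = \frac{3 + n}{-5 + Z}$
$h{\left(w,k \right)} = k w$
$F{\left(o \right)} = - \frac{12}{7} - \frac{4 o}{7}$ ($F{\left(o \right)} = \frac{3 + o}{-5 - 2} \left(5 - 1\right) = \frac{3 + o}{-7} \left(5 - 1\right) = - \frac{3 + o}{7} \cdot 4 = \left(- \frac{3}{7} - \frac{o}{7}\right) 4 = - \frac{12}{7} - \frac{4 o}{7}$)
$\left(W + F{\left(2 \cdot 5 \right)}\right)^{2} = \left(-9 - \left(\frac{12}{7} + \frac{4 \cdot 2 \cdot 5}{7}\right)\right)^{2} = \left(-9 - \frac{52}{7}\right)^{2} = \left(- \frac{115}{7}\right)^{2} = \frac{13225}{49}$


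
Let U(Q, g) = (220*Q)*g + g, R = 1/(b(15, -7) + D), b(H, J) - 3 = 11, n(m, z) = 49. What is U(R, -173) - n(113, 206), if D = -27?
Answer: 35174/13 ≈ 2705.7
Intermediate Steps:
b(H, J) = 14 (b(H, J) = 3 + 11 = 14)
R = -1/13 (R = 1/(14 - 27) = 1/(-13) = -1/13 ≈ -0.076923)
U(Q, g) = g + 220*Q*g (U(Q, g) = 220*Q*g + g = g + 220*Q*g)
U(R, -173) - n(113, 206) = -173*(1 + 220*(-1/13)) - 1*49 = -173*(1 - 220/13) - 49 = -173*(-207/13) - 49 = 35811/13 - 49 = 35174/13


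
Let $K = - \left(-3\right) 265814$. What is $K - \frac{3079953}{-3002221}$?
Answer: $\frac{2394100198635}{3002221} \approx 7.9744 \cdot 10^{5}$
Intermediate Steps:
$K = 797442$ ($K = \left(-1\right) \left(-797442\right) = 797442$)
$K - \frac{3079953}{-3002221} = 797442 - \frac{3079953}{-3002221} = 797442 - - \frac{3079953}{3002221} = 797442 + \frac{3079953}{3002221} = \frac{2394100198635}{3002221}$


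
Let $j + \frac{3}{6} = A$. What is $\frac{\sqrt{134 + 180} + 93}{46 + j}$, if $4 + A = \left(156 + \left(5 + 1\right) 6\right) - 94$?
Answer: $\frac{2}{3} + \frac{2 \sqrt{314}}{279} \approx 0.79369$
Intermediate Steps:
$A = 94$ ($A = -4 - \left(-62 - \left(5 + 1\right) 6\right) = -4 + \left(\left(156 + 6 \cdot 6\right) - 94\right) = -4 + \left(\left(156 + 36\right) - 94\right) = -4 + \left(192 - 94\right) = -4 + 98 = 94$)
$j = \frac{187}{2}$ ($j = - \frac{1}{2} + 94 = \frac{187}{2} \approx 93.5$)
$\frac{\sqrt{134 + 180} + 93}{46 + j} = \frac{\sqrt{134 + 180} + 93}{46 + \frac{187}{2}} = \frac{\sqrt{314} + 93}{\frac{279}{2}} = \left(93 + \sqrt{314}\right) \frac{2}{279} = \frac{2}{3} + \frac{2 \sqrt{314}}{279}$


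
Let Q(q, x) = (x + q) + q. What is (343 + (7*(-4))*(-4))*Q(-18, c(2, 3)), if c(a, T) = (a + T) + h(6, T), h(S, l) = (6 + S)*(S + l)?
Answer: 35035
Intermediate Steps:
c(a, T) = 72 + a + 13*T (c(a, T) = (a + T) + (6² + 6*6 + 6*T + 6*T) = (T + a) + (36 + 36 + 6*T + 6*T) = (T + a) + (72 + 12*T) = 72 + a + 13*T)
Q(q, x) = x + 2*q (Q(q, x) = (q + x) + q = x + 2*q)
(343 + (7*(-4))*(-4))*Q(-18, c(2, 3)) = (343 + (7*(-4))*(-4))*((72 + 2 + 13*3) + 2*(-18)) = (343 - 28*(-4))*((72 + 2 + 39) - 36) = (343 + 112)*(113 - 36) = 455*77 = 35035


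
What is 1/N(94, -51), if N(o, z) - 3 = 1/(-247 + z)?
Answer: 298/893 ≈ 0.33371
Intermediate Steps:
N(o, z) = 3 + 1/(-247 + z)
1/N(94, -51) = 1/((-740 + 3*(-51))/(-247 - 51)) = 1/((-740 - 153)/(-298)) = 1/(-1/298*(-893)) = 1/(893/298) = 298/893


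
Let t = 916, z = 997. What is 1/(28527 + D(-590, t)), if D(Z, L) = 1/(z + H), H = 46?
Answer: 1043/29753662 ≈ 3.5055e-5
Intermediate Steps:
D(Z, L) = 1/1043 (D(Z, L) = 1/(997 + 46) = 1/1043)
1/(28527 + D(-590, t)) = 1/(28527 + 1/1043) = 1/(29753662/1043) = 1043/29753662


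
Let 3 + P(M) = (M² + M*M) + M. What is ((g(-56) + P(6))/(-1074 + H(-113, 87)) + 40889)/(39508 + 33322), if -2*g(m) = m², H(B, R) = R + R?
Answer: 36801593/65547000 ≈ 0.56145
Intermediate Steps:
H(B, R) = 2*R
g(m) = -m²/2
P(M) = -3 + M + 2*M² (P(M) = -3 + ((M² + M*M) + M) = -3 + ((M² + M²) + M) = -3 + (2*M² + M) = -3 + (M + 2*M²) = -3 + M + 2*M²)
((g(-56) + P(6))/(-1074 + H(-113, 87)) + 40889)/(39508 + 33322) = ((-½*(-56)² + (-3 + 6 + 2*6²))/(-1074 + 2*87) + 40889)/(39508 + 33322) = ((-½*3136 + (-3 + 6 + 2*36))/(-1074 + 174) + 40889)/72830 = ((-1568 + (-3 + 6 + 72))/(-900) + 40889)*(1/72830) = ((-1568 + 75)*(-1/900) + 40889)*(1/72830) = (-1493*(-1/900) + 40889)*(1/72830) = (1493/900 + 40889)*(1/72830) = (36801593/900)*(1/72830) = 36801593/65547000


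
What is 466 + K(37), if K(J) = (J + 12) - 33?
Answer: 482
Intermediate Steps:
K(J) = -21 + J (K(J) = (12 + J) - 33 = -21 + J)
466 + K(37) = 466 + (-21 + 37) = 466 + 16 = 482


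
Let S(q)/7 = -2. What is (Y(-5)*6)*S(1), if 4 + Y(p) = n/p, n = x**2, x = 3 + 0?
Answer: 2436/5 ≈ 487.20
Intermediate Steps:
x = 3
n = 9 (n = 3**2 = 9)
S(q) = -14 (S(q) = 7*(-2) = -14)
Y(p) = -4 + 9/p
(Y(-5)*6)*S(1) = ((-4 + 9/(-5))*6)*(-14) = ((-4 + 9*(-1/5))*6)*(-14) = ((-4 - 9/5)*6)*(-14) = -29/5*6*(-14) = -174/5*(-14) = 2436/5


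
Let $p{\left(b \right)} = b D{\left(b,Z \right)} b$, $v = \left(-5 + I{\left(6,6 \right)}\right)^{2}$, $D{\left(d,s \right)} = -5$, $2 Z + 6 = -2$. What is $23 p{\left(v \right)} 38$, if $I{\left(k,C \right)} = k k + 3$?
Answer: $-5839788320$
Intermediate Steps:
$Z = -4$ ($Z = -3 + \frac{1}{2} \left(-2\right) = -3 - 1 = -4$)
$I{\left(k,C \right)} = 3 + k^{2}$ ($I{\left(k,C \right)} = k^{2} + 3 = 3 + k^{2}$)
$v = 1156$ ($v = \left(-5 + \left(3 + 6^{2}\right)\right)^{2} = \left(-5 + \left(3 + 36\right)\right)^{2} = \left(-5 + 39\right)^{2} = 34^{2} = 1156$)
$p{\left(b \right)} = - 5 b^{2}$ ($p{\left(b \right)} = b \left(-5\right) b = - 5 b b = - 5 b^{2}$)
$23 p{\left(v \right)} 38 = 23 \left(- 5 \cdot 1156^{2}\right) 38 = 23 \left(\left(-5\right) 1336336\right) 38 = 23 \left(-6681680\right) 38 = \left(-153678640\right) 38 = -5839788320$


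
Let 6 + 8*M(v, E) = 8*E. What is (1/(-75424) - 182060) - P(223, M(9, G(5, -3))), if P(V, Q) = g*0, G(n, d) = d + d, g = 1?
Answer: -13731693441/75424 ≈ -1.8206e+5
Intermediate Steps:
G(n, d) = 2*d
M(v, E) = -3/4 + E (M(v, E) = -3/4 + (8*E)/8 = -3/4 + E)
P(V, Q) = 0 (P(V, Q) = 1*0 = 0)
(1/(-75424) - 182060) - P(223, M(9, G(5, -3))) = (1/(-75424) - 182060) - 1*0 = (-1/75424 - 182060) + 0 = -13731693441/75424 + 0 = -13731693441/75424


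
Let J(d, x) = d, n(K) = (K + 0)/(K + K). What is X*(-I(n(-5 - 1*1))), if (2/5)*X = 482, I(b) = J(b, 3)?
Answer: -1205/2 ≈ -602.50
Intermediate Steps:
n(K) = ½ (n(K) = K/((2*K)) = K*(1/(2*K)) = ½)
I(b) = b
X = 1205 (X = (5/2)*482 = 1205)
X*(-I(n(-5 - 1*1))) = 1205*(-1*½) = 1205*(-½) = -1205/2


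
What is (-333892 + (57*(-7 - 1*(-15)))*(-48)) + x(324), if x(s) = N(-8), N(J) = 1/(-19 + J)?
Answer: -9606061/27 ≈ -3.5578e+5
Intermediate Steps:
x(s) = -1/27 (x(s) = 1/(-19 - 8) = 1/(-27) = -1/27)
(-333892 + (57*(-7 - 1*(-15)))*(-48)) + x(324) = (-333892 + (57*(-7 - 1*(-15)))*(-48)) - 1/27 = (-333892 + (57*(-7 + 15))*(-48)) - 1/27 = (-333892 + (57*8)*(-48)) - 1/27 = (-333892 + 456*(-48)) - 1/27 = (-333892 - 21888) - 1/27 = -355780 - 1/27 = -9606061/27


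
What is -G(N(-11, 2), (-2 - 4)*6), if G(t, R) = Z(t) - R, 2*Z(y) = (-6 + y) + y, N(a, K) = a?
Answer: -22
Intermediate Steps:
Z(y) = -3 + y (Z(y) = ((-6 + y) + y)/2 = (-6 + 2*y)/2 = -3 + y)
G(t, R) = -3 + t - R (G(t, R) = (-3 + t) - R = -3 + t - R)
-G(N(-11, 2), (-2 - 4)*6) = -(-3 - 11 - (-2 - 4)*6) = -(-3 - 11 - (-6)*6) = -(-3 - 11 - 1*(-36)) = -(-3 - 11 + 36) = -1*22 = -22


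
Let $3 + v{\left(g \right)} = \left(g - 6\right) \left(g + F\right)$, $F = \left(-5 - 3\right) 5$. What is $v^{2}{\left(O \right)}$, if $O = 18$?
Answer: $71289$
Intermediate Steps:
$F = -40$ ($F = \left(-5 - 3\right) 5 = \left(-8\right) 5 = -40$)
$v{\left(g \right)} = -3 + \left(-40 + g\right) \left(-6 + g\right)$ ($v{\left(g \right)} = -3 + \left(g - 6\right) \left(g - 40\right) = -3 + \left(-6 + g\right) \left(-40 + g\right) = -3 + \left(-40 + g\right) \left(-6 + g\right)$)
$v^{2}{\left(O \right)} = \left(237 + 18^{2} - 828\right)^{2} = \left(237 + 324 - 828\right)^{2} = \left(-267\right)^{2} = 71289$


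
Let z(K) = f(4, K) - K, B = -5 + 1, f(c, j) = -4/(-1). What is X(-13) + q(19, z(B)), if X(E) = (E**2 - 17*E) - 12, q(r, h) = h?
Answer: 386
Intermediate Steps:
f(c, j) = 4 (f(c, j) = -4*(-1) = 4)
B = -4
z(K) = 4 - K
X(E) = -12 + E**2 - 17*E
X(-13) + q(19, z(B)) = (-12 + (-13)**2 - 17*(-13)) + (4 - 1*(-4)) = (-12 + 169 + 221) + (4 + 4) = 378 + 8 = 386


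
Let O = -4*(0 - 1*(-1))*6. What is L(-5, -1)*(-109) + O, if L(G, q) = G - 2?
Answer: 739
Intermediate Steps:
L(G, q) = -2 + G
O = -24 (O = -4*(0 + 1)*6 = -4*1*6 = -4*6 = -24)
L(-5, -1)*(-109) + O = (-2 - 5)*(-109) - 24 = -7*(-109) - 24 = 763 - 24 = 739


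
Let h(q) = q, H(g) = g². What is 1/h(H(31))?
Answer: 1/961 ≈ 0.0010406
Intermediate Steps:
1/h(H(31)) = 1/(31²) = 1/961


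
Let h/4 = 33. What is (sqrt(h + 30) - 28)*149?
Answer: -4172 + 1341*sqrt(2) ≈ -2275.5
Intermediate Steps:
h = 132 (h = 4*33 = 132)
(sqrt(h + 30) - 28)*149 = (sqrt(132 + 30) - 28)*149 = (sqrt(162) - 28)*149 = (9*sqrt(2) - 28)*149 = (-28 + 9*sqrt(2))*149 = -4172 + 1341*sqrt(2)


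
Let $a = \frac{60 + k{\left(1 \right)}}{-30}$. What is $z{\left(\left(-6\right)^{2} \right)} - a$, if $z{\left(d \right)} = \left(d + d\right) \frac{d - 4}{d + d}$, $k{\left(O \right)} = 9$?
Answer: $\frac{343}{10} \approx 34.3$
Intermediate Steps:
$z{\left(d \right)} = -4 + d$ ($z{\left(d \right)} = 2 d \frac{-4 + d}{2 d} = -4 + d$)
$a = - \frac{23}{10}$ ($a = \frac{60 + 9}{-30} = \left(- \frac{1}{30}\right) 69 = - \frac{23}{10} \approx -2.3$)
$z{\left(\left(-6\right)^{2} \right)} - a = \left(-4 + \left(-6\right)^{2}\right) - - \frac{23}{10} = \left(-4 + 36\right) + \frac{23}{10} = 32 + \frac{23}{10} = \frac{343}{10}$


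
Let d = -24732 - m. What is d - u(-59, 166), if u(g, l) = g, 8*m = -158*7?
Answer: -98139/4 ≈ -24535.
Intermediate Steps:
m = -553/4 (m = (-158*7)/8 = (⅛)*(-1106) = -553/4 ≈ -138.25)
d = -98375/4 (d = -24732 - 1*(-553/4) = -24732 + 553/4 = -98375/4 ≈ -24594.)
d - u(-59, 166) = -98375/4 - 1*(-59) = -98375/4 + 59 = -98139/4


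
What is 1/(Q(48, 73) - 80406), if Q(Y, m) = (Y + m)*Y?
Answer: -1/74598 ≈ -1.3405e-5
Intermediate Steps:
Q(Y, m) = Y*(Y + m)
1/(Q(48, 73) - 80406) = 1/(48*(48 + 73) - 80406) = 1/(48*121 - 80406) = 1/(5808 - 80406) = 1/(-74598) = -1/74598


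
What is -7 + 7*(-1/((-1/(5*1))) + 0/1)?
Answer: 28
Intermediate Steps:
-7 + 7*(-1/((-1/(5*1))) + 0/1) = -7 + 7*(-1/((-1/5)) + 0*1) = -7 + 7*(-1/((-1*1/5)) + 0) = -7 + 7*(-1/(-1/5) + 0) = -7 + 7*(-1*(-5) + 0) = -7 + 7*(5 + 0) = -7 + 7*5 = -7 + 35 = 28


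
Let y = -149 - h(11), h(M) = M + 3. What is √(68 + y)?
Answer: I*√95 ≈ 9.7468*I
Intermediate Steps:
h(M) = 3 + M
y = -163 (y = -149 - (3 + 11) = -149 - 1*14 = -149 - 14 = -163)
√(68 + y) = √(68 - 163) = √(-95) = I*√95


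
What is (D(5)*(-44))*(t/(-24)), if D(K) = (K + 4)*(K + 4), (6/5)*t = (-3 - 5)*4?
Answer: -3960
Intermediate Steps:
t = -80/3 (t = 5*((-3 - 5)*4)/6 = 5*(-8*4)/6 = (⅚)*(-32) = -80/3 ≈ -26.667)
D(K) = (4 + K)² (D(K) = (4 + K)*(4 + K) = (4 + K)²)
(D(5)*(-44))*(t/(-24)) = ((4 + 5)²*(-44))*(-80/3/(-24)) = (9²*(-44))*(-80/3*(-1/24)) = (81*(-44))*(10/9) = -3564*10/9 = -3960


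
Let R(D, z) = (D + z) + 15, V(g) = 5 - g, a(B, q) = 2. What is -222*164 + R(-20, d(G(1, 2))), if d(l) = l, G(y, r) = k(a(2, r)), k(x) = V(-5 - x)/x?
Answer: -36407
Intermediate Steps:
k(x) = (10 + x)/x (k(x) = (5 - (-5 - x))/x = (5 + (5 + x))/x = (10 + x)/x)
G(y, r) = 6 (G(y, r) = (10 + 2)/2 = (½)*12 = 6)
R(D, z) = 15 + D + z
-222*164 + R(-20, d(G(1, 2))) = -222*164 + (15 - 20 + 6) = -36408 + 1 = -36407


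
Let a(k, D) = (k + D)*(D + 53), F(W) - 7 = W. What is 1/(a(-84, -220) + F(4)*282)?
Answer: 1/53870 ≈ 1.8563e-5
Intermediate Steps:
F(W) = 7 + W
a(k, D) = (53 + D)*(D + k) (a(k, D) = (D + k)*(53 + D) = (53 + D)*(D + k))
1/(a(-84, -220) + F(4)*282) = 1/(((-220)² + 53*(-220) + 53*(-84) - 220*(-84)) + (7 + 4)*282) = 1/((48400 - 11660 - 4452 + 18480) + 11*282) = 1/(50768 + 3102) = 1/53870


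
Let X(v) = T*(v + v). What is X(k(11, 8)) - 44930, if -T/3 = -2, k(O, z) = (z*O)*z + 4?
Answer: -36434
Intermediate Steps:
k(O, z) = 4 + O*z² (k(O, z) = (O*z)*z + 4 = O*z² + 4 = 4 + O*z²)
T = 6 (T = -3*(-2) = 6)
X(v) = 12*v (X(v) = 6*(v + v) = 6*(2*v) = 12*v)
X(k(11, 8)) - 44930 = 12*(4 + 11*8²) - 44930 = 12*(4 + 11*64) - 44930 = 12*(4 + 704) - 44930 = 12*708 - 44930 = 8496 - 44930 = -36434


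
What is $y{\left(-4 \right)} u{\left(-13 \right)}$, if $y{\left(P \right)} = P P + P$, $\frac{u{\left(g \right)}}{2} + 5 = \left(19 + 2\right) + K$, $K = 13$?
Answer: $696$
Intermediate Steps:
$u{\left(g \right)} = 58$ ($u{\left(g \right)} = -10 + 2 \left(\left(19 + 2\right) + 13\right) = -10 + 2 \left(21 + 13\right) = -10 + 2 \cdot 34 = -10 + 68 = 58$)
$y{\left(P \right)} = P + P^{2}$ ($y{\left(P \right)} = P^{2} + P = P + P^{2}$)
$y{\left(-4 \right)} u{\left(-13 \right)} = - 4 \left(1 - 4\right) 58 = \left(-4\right) \left(-3\right) 58 = 12 \cdot 58 = 696$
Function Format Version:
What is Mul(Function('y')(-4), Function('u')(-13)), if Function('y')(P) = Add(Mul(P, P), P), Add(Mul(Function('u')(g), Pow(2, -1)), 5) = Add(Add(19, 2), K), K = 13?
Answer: 696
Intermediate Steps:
Function('u')(g) = 58 (Function('u')(g) = Add(-10, Mul(2, Add(Add(19, 2), 13))) = Add(-10, Mul(2, Add(21, 13))) = Add(-10, Mul(2, 34)) = Add(-10, 68) = 58)
Function('y')(P) = Add(P, Pow(P, 2)) (Function('y')(P) = Add(Pow(P, 2), P) = Add(P, Pow(P, 2)))
Mul(Function('y')(-4), Function('u')(-13)) = Mul(Mul(-4, Add(1, -4)), 58) = Mul(Mul(-4, -3), 58) = Mul(12, 58) = 696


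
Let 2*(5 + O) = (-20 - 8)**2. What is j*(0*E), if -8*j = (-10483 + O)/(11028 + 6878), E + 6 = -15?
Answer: 0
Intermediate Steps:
E = -21 (E = -6 - 15 = -21)
O = 387 (O = -5 + (-20 - 8)**2/2 = -5 + (1/2)*(-28)**2 = -5 + (1/2)*784 = -5 + 392 = 387)
j = 631/8953 (j = -(-10483 + 387)/(8*(11028 + 6878)) = -(-1262)/17906 = -1/8*(-5048/8953) = 631/8953 ≈ 0.070479)
j*(0*E) = 631*(0*(-21))/8953 = (631/8953)*0 = 0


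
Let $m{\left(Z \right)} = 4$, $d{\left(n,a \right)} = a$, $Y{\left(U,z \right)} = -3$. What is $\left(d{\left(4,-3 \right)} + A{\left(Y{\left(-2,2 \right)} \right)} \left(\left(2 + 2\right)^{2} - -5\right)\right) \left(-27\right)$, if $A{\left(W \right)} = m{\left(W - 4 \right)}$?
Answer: $-2187$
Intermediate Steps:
$A{\left(W \right)} = 4$
$\left(d{\left(4,-3 \right)} + A{\left(Y{\left(-2,2 \right)} \right)} \left(\left(2 + 2\right)^{2} - -5\right)\right) \left(-27\right) = \left(-3 + 4 \left(\left(2 + 2\right)^{2} - -5\right)\right) \left(-27\right) = \left(-3 + 4 \left(4^{2} + 5\right)\right) \left(-27\right) = \left(-3 + 4 \left(16 + 5\right)\right) \left(-27\right) = \left(-3 + 4 \cdot 21\right) \left(-27\right) = \left(-3 + 84\right) \left(-27\right) = 81 \left(-27\right) = -2187$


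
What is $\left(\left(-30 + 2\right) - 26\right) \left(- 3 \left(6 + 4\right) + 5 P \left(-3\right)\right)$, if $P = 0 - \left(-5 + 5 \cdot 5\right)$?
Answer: $-14580$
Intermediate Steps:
$P = -20$ ($P = 0 - \left(-5 + 25\right) = 0 - 20 = -20$)
$\left(\left(-30 + 2\right) - 26\right) \left(- 3 \left(6 + 4\right) + 5 P \left(-3\right)\right) = \left(\left(-30 + 2\right) - 26\right) \left(- 3 \left(6 + 4\right) + 5 \left(-20\right) \left(-3\right)\right) = \left(-28 - 26\right) \left(\left(-3\right) 10 - -300\right) = - 54 \left(-30 + 300\right) = \left(-54\right) 270 = -14580$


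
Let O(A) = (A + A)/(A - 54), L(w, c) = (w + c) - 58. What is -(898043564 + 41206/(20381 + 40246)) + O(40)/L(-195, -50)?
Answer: -5499014406663754/6123327 ≈ -8.9804e+8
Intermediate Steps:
L(w, c) = -58 + c + w (L(w, c) = (c + w) - 58 = -58 + c + w)
O(A) = 2*A/(-54 + A) (O(A) = (2*A)/(-54 + A) = 2*A/(-54 + A))
-(898043564 + 41206/(20381 + 40246)) + O(40)/L(-195, -50) = -(898043564 + 41206/(20381 + 40246)) + (2*40/(-54 + 40))/(-58 - 50 - 195) = -41206/(1/(1/60627 + 21794)) + (2*40/(-14))/(-303) = -41206/(1/(1/60627 + 21794)) + (2*40*(-1/14))*(-1/303) = -41206/(1/(1321304839/60627)) - 40/7*(-1/303) = -41206/60627/1321304839 + 40/2121 = -41206*1321304839/60627 + 40/2121 = -54445687195834/60627 + 40/2121 = -5499014406663754/6123327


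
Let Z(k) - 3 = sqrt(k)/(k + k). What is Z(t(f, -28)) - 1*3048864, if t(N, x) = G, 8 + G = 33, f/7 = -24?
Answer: -30488609/10 ≈ -3.0489e+6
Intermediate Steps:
f = -168 (f = 7*(-24) = -168)
G = 25 (G = -8 + 33 = 25)
t(N, x) = 25
Z(k) = 3 + 1/(2*sqrt(k)) (Z(k) = 3 + sqrt(k)/(k + k) = 3 + sqrt(k)/((2*k)) = 3 + (1/(2*k))*sqrt(k) = 3 + 1/(2*sqrt(k)))
Z(t(f, -28)) - 1*3048864 = (3 + 1/(2*sqrt(25))) - 1*3048864 = (3 + (1/2)*(1/5)) - 3048864 = (3 + 1/10) - 3048864 = 31/10 - 3048864 = -30488609/10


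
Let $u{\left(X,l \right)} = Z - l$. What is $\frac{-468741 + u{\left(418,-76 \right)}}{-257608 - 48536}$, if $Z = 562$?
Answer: $\frac{468103}{306144} \approx 1.529$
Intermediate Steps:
$u{\left(X,l \right)} = 562 - l$
$\frac{-468741 + u{\left(418,-76 \right)}}{-257608 - 48536} = \frac{-468741 + \left(562 - -76\right)}{-257608 - 48536} = \frac{-468741 + \left(562 + 76\right)}{-306144} = \left(-468741 + 638\right) \left(- \frac{1}{306144}\right) = \left(-468103\right) \left(- \frac{1}{306144}\right) = \frac{468103}{306144}$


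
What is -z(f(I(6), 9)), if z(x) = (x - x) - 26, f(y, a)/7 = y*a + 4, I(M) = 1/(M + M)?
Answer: 26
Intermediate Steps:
I(M) = 1/(2*M)
f(y, a) = 28 + 7*a*y (f(y, a) = 7*(y*a + 4) = 7*(a*y + 4) = 7*(4 + a*y) = 28 + 7*a*y)
z(x) = -26 (z(x) = 0 - 26 = -26)
-z(f(I(6), 9)) = -1*(-26) = 26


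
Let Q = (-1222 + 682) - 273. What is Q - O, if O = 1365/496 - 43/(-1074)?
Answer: -217287845/266352 ≈ -815.79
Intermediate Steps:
Q = -813 (Q = -540 - 273 = -813)
O = 743669/266352 (O = 1365*(1/496) - 43*(-1/1074) = 1365/496 + 43/1074 = 743669/266352 ≈ 2.7921)
Q - O = -813 - 1*743669/266352 = -813 - 743669/266352 = -217287845/266352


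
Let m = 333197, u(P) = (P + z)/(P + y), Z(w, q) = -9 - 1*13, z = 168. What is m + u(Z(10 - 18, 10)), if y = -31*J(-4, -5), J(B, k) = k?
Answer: 44315347/133 ≈ 3.3320e+5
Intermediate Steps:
Z(w, q) = -22 (Z(w, q) = -9 - 13 = -22)
y = 155 (y = -31*(-5) = 155)
u(P) = (168 + P)/(155 + P) (u(P) = (P + 168)/(P + 155) = (168 + P)/(155 + P))
m + u(Z(10 - 18, 10)) = 333197 + (168 - 22)/(155 - 22) = 333197 + 146/133 = 44315347/133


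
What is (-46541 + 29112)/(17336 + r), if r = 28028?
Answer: -17429/45364 ≈ -0.38420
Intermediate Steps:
(-46541 + 29112)/(17336 + r) = (-46541 + 29112)/(17336 + 28028) = -17429/45364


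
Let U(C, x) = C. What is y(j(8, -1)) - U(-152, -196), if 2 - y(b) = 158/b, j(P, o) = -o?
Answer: -4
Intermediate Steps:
y(b) = 2 - 158/b
y(j(8, -1)) - U(-152, -196) = (2 - 158/((-1*(-1)))) - 1*(-152) = (2 - 158/1) + 152 = (2 - 158*1) + 152 = (2 - 158) + 152 = -156 + 152 = -4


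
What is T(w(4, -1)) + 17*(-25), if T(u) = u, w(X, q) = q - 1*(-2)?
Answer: -424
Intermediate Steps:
w(X, q) = 2 + q (w(X, q) = q + 2 = 2 + q)
T(w(4, -1)) + 17*(-25) = (2 - 1) + 17*(-25) = 1 - 425 = -424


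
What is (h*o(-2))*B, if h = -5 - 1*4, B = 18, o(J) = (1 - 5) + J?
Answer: 972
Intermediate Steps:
o(J) = -4 + J
h = -9 (h = -5 - 4 = -9)
(h*o(-2))*B = -9*(-4 - 2)*18 = -9*(-6)*18 = 54*18 = 972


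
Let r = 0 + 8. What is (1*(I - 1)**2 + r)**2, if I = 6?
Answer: 1089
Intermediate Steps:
r = 8
(1*(I - 1)**2 + r)**2 = (1*(6 - 1)**2 + 8)**2 = (1*5**2 + 8)**2 = (1*25 + 8)**2 = (25 + 8)**2 = 33**2 = 1089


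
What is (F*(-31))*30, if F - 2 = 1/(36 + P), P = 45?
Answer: -50530/27 ≈ -1871.5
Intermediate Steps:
F = 163/81 (F = 2 + 1/(36 + 45) = 2 + 1/81 = 163/81 ≈ 2.0123)
(F*(-31))*30 = ((163/81)*(-31))*30 = -5053/81*30 = -50530/27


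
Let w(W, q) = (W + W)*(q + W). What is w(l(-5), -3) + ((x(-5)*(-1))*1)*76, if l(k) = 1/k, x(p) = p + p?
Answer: 19032/25 ≈ 761.28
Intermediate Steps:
x(p) = 2*p
w(W, q) = 2*W*(W + q) (w(W, q) = (2*W)*(W + q) = 2*W*(W + q))
w(l(-5), -3) + ((x(-5)*(-1))*1)*76 = 2*(1/(-5) - 3)/(-5) + (((2*(-5))*(-1))*1)*76 = 2*(-⅕)*(-⅕ - 3) + (-10*(-1)*1)*76 = 2*(-⅕)*(-16/5) + (10*1)*76 = 32/25 + 10*76 = 32/25 + 760 = 19032/25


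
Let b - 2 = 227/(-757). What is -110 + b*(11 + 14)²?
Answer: 721105/757 ≈ 952.58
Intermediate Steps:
b = 1287/757 (b = 2 + 227/(-757) = 2 + 227*(-1/757) = 2 - 227/757 = 1287/757 ≈ 1.7001)
-110 + b*(11 + 14)² = -110 + 1287*(11 + 14)²/757 = -110 + (1287/757)*25² = -110 + (1287/757)*625 = -110 + 804375/757 = 721105/757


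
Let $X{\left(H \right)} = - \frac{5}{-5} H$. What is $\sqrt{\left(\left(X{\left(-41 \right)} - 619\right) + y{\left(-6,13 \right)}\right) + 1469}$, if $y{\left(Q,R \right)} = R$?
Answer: $\sqrt{822} \approx 28.671$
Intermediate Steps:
$X{\left(H \right)} = H$ ($X{\left(H \right)} = \left(-5\right) \left(- \frac{1}{5}\right) H = 1 H = H$)
$\sqrt{\left(\left(X{\left(-41 \right)} - 619\right) + y{\left(-6,13 \right)}\right) + 1469} = \sqrt{\left(\left(-41 - 619\right) + 13\right) + 1469} = \sqrt{\left(-660 + 13\right) + 1469} = \sqrt{-647 + 1469} = \sqrt{822}$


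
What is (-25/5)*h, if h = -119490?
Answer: 597450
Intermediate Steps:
(-25/5)*h = -25/5*(-119490) = -25*⅕*(-119490) = -5*(-119490) = 597450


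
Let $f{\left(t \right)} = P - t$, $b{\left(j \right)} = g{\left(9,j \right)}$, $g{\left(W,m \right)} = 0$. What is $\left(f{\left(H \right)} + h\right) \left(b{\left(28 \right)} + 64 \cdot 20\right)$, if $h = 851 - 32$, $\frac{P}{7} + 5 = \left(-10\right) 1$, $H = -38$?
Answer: $962560$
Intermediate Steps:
$b{\left(j \right)} = 0$
$P = -105$ ($P = -35 + 7 \left(\left(-10\right) 1\right) = -35 + 7 \left(-10\right) = -35 - 70 = -105$)
$h = 819$ ($h = 851 - 32 = 819$)
$f{\left(t \right)} = -105 - t$
$\left(f{\left(H \right)} + h\right) \left(b{\left(28 \right)} + 64 \cdot 20\right) = \left(\left(-105 - -38\right) + 819\right) \left(0 + 64 \cdot 20\right) = \left(\left(-105 + 38\right) + 819\right) \left(0 + 1280\right) = \left(-67 + 819\right) 1280 = 752 \cdot 1280 = 962560$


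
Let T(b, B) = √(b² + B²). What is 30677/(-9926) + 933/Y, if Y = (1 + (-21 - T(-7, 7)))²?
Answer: 226761497/113161363 - 65310*√2/22801 ≈ -2.0469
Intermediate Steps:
T(b, B) = √(B² + b²)
Y = (-20 - 7*√2)² (Y = (1 + (-21 - √(7² + (-7)²)))² = (1 + (-21 - √(49 + 49)))² = (1 + (-21 - √98))² = (1 + (-21 - 7*√2))² = (-20 - 7*√2)² ≈ 893.98)
30677/(-9926) + 933/Y = 30677/(-9926) + 933/(498 + 280*√2) = 30677*(-1/9926) + 933/(498 + 280*√2) = -30677/9926 + 933/(498 + 280*√2)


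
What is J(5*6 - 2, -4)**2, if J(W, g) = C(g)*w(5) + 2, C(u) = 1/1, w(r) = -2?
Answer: 0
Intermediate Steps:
C(u) = 1
J(W, g) = 0 (J(W, g) = 1*(-2) + 2 = -2 + 2 = 0)
J(5*6 - 2, -4)**2 = 0**2 = 0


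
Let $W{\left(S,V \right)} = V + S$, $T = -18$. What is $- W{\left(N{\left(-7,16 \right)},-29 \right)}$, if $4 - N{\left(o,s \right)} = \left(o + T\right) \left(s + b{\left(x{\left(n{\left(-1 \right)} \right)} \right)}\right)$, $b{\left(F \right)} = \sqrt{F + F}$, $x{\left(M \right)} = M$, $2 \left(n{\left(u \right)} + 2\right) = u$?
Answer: $-375 - 25 i \sqrt{5} \approx -375.0 - 55.902 i$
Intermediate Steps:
$n{\left(u \right)} = -2 + \frac{u}{2}$
$b{\left(F \right)} = \sqrt{2} \sqrt{F}$ ($b{\left(F \right)} = \sqrt{2 F} = \sqrt{2} \sqrt{F}$)
$N{\left(o,s \right)} = 4 - \left(-18 + o\right) \left(s + i \sqrt{5}\right)$ ($N{\left(o,s \right)} = 4 - \left(o - 18\right) \left(s + \sqrt{2} \sqrt{-2 + \frac{1}{2} \left(-1\right)}\right) = 4 - \left(-18 + o\right) \left(s + \sqrt{2} \sqrt{-2 - \frac{1}{2}}\right) = 4 - \left(-18 + o\right) \left(s + \sqrt{2} \sqrt{- \frac{5}{2}}\right) = 4 - \left(-18 + o\right) \left(s + \sqrt{2} \frac{i \sqrt{10}}{2}\right) = 4 - \left(-18 + o\right) \left(s + i \sqrt{5}\right)$)
$W{\left(S,V \right)} = S + V$
$- W{\left(N{\left(-7,16 \right)},-29 \right)} = - (\left(4 + 18 \cdot 16 - \left(-7\right) 16 + 18 i \sqrt{5} - i \left(-7\right) \sqrt{5}\right) - 29) = - (\left(4 + 288 + 112 + 18 i \sqrt{5} + 7 i \sqrt{5}\right) - 29) = - (\left(404 + 25 i \sqrt{5}\right) - 29) = - (375 + 25 i \sqrt{5}) = -375 - 25 i \sqrt{5}$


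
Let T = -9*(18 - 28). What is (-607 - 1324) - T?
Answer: -2021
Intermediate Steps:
T = 90 (T = -9*(-10) = 90)
(-607 - 1324) - T = (-607 - 1324) - 1*90 = -1931 - 90 = -2021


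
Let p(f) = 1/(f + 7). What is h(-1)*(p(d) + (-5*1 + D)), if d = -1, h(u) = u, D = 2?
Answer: 17/6 ≈ 2.8333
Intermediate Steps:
p(f) = 1/(7 + f)
h(-1)*(p(d) + (-5*1 + D)) = -(1/(7 - 1) + (-5*1 + 2)) = -(1/6 + (-5 + 2)) = -(⅙ - 3) = -1*(-17/6) = 17/6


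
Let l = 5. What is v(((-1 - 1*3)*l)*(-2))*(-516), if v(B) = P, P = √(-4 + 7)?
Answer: -516*√3 ≈ -893.74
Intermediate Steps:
P = √3 ≈ 1.7320
v(B) = √3
v(((-1 - 1*3)*l)*(-2))*(-516) = √3*(-516) = -516*√3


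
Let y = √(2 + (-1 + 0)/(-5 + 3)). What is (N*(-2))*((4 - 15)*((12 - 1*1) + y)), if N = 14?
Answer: 3388 + 154*√10 ≈ 3875.0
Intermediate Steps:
y = √10/2 (y = √(2 - 1/(-2)) = √(2 - 1*(-½)) = √(2 + ½) = √(5/2) = √10/2 ≈ 1.5811)
(N*(-2))*((4 - 15)*((12 - 1*1) + y)) = (14*(-2))*((4 - 15)*((12 - 1*1) + √10/2)) = -(-308)*((12 - 1) + √10/2) = -(-308)*(11 + √10/2) = -28*(-121 - 11*√10/2) = 3388 + 154*√10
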